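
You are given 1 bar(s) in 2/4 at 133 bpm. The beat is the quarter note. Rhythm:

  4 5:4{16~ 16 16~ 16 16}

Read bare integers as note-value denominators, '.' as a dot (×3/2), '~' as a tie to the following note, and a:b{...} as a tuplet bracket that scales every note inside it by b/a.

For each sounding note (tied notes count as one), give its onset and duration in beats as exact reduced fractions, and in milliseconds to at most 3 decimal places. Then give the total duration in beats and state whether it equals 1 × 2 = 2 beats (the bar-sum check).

1) 0.0ms=0b +451.128ms=1b
2) 451.128ms=1b +180.451ms=2/5b
3) 631.579ms=7/5b +180.451ms=2/5b
4) 812.03ms=9/5b +90.226ms=1/5b
Σ=2b of 2 (133bpm 2/4) — PASS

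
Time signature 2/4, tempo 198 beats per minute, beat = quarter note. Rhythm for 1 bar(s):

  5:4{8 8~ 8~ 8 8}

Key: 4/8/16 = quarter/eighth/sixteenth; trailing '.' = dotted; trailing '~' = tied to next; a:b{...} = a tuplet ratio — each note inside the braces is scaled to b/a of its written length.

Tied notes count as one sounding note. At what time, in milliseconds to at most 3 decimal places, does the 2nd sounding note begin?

1. 0.0ms @ 0 + 121.212ms (2/5)
2. 121.212ms @ 2/5 + 363.636ms (6/5)
3. 484.848ms @ 8/5 + 121.212ms (2/5)

note 2 onset = 2/5b = 121.212ms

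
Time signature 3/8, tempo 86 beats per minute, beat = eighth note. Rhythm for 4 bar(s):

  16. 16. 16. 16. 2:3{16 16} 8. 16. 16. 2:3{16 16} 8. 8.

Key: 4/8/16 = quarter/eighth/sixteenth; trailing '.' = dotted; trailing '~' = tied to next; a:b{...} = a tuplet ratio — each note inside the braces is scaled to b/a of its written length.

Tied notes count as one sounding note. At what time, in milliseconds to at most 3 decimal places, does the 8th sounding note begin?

1. 0.0ms @ 0 + 523.256ms (3/4)
2. 523.256ms @ 3/4 + 523.256ms (3/4)
3. 1046.512ms @ 3/2 + 523.256ms (3/4)
4. 1569.767ms @ 9/4 + 523.256ms (3/4)
5. 2093.023ms @ 3 + 523.256ms (3/4)
6. 2616.279ms @ 15/4 + 523.256ms (3/4)
7. 3139.535ms @ 9/2 + 1046.512ms (3/2)
8. 4186.047ms @ 6 + 523.256ms (3/4)
9. 4709.302ms @ 27/4 + 523.256ms (3/4)
10. 5232.558ms @ 15/2 + 523.256ms (3/4)
11. 5755.814ms @ 33/4 + 523.256ms (3/4)
12. 6279.07ms @ 9 + 1046.512ms (3/2)
13. 7325.581ms @ 21/2 + 1046.512ms (3/2)

note 8 onset = 6b = 4186.047ms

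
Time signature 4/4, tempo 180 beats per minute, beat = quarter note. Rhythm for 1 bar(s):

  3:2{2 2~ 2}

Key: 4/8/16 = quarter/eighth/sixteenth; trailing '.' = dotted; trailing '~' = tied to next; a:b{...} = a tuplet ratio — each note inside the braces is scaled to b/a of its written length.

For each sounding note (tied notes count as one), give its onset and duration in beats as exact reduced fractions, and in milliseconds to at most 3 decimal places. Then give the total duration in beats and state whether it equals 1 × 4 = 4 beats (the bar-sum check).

1) 0.0ms=0b +444.444ms=4/3b
2) 444.444ms=4/3b +888.889ms=8/3b
Σ=4b of 4 (180bpm 4/4) — PASS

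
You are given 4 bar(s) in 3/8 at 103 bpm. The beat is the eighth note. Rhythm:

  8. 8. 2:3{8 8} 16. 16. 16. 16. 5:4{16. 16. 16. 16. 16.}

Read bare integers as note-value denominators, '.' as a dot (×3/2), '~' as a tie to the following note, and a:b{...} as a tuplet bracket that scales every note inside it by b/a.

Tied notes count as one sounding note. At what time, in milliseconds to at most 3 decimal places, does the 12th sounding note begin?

note 12 onset = 54/5b = 6291.262ms

1. 0.0ms @ 0 + 873.786ms (3/2)
2. 873.786ms @ 3/2 + 873.786ms (3/2)
3. 1747.573ms @ 3 + 873.786ms (3/2)
4. 2621.359ms @ 9/2 + 873.786ms (3/2)
5. 3495.146ms @ 6 + 436.893ms (3/4)
6. 3932.039ms @ 27/4 + 436.893ms (3/4)
7. 4368.932ms @ 15/2 + 436.893ms (3/4)
8. 4805.825ms @ 33/4 + 436.893ms (3/4)
9. 5242.718ms @ 9 + 349.515ms (3/5)
10. 5592.233ms @ 48/5 + 349.515ms (3/5)
11. 5941.748ms @ 51/5 + 349.515ms (3/5)
12. 6291.262ms @ 54/5 + 349.515ms (3/5)
13. 6640.777ms @ 57/5 + 349.515ms (3/5)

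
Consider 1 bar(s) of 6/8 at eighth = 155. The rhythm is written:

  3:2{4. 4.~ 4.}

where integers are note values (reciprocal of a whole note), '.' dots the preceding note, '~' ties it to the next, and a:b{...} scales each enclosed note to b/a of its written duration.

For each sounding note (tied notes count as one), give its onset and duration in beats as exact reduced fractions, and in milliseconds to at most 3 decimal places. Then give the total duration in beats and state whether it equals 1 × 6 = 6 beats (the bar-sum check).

1) 0.0ms=0b +774.194ms=2b
2) 774.194ms=2b +1548.387ms=4b
Σ=6b of 6 (155bpm 6/8) — PASS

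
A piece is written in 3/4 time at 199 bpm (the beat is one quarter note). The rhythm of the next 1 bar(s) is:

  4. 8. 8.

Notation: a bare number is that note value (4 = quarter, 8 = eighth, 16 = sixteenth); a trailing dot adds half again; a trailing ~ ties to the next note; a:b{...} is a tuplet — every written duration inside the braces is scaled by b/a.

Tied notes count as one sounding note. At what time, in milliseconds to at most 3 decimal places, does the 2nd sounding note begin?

note 2 onset = 3/2b = 452.261ms

1. 0.0ms @ 0 + 452.261ms (3/2)
2. 452.261ms @ 3/2 + 226.131ms (3/4)
3. 678.392ms @ 9/4 + 226.131ms (3/4)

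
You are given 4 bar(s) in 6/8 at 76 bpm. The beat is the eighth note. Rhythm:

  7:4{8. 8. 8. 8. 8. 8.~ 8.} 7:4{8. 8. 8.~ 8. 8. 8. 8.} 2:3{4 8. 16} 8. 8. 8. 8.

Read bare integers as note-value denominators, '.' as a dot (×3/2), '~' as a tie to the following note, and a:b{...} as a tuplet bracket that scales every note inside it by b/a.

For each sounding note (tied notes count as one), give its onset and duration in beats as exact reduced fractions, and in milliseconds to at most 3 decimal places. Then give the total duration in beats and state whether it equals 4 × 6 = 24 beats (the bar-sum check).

1) 0.0ms=0b +676.692ms=6/7b
2) 676.692ms=6/7b +676.692ms=6/7b
3) 1353.383ms=12/7b +676.692ms=6/7b
4) 2030.075ms=18/7b +676.692ms=6/7b
5) 2706.767ms=24/7b +676.692ms=6/7b
6) 3383.459ms=30/7b +1353.383ms=12/7b
7) 4736.842ms=6b +676.692ms=6/7b
8) 5413.534ms=48/7b +676.692ms=6/7b
9) 6090.226ms=54/7b +1353.383ms=12/7b
10) 7443.609ms=66/7b +676.692ms=6/7b
11) 8120.301ms=72/7b +676.692ms=6/7b
12) 8796.992ms=78/7b +676.692ms=6/7b
13) 9473.684ms=12b +2368.421ms=3b
14) 11842.105ms=15b +1776.316ms=9/4b
15) 13618.421ms=69/4b +592.105ms=3/4b
16) 14210.526ms=18b +1184.211ms=3/2b
17) 15394.737ms=39/2b +1184.211ms=3/2b
18) 16578.947ms=21b +1184.211ms=3/2b
19) 17763.158ms=45/2b +1184.211ms=3/2b
Σ=24b of 24 (76bpm 6/8) — PASS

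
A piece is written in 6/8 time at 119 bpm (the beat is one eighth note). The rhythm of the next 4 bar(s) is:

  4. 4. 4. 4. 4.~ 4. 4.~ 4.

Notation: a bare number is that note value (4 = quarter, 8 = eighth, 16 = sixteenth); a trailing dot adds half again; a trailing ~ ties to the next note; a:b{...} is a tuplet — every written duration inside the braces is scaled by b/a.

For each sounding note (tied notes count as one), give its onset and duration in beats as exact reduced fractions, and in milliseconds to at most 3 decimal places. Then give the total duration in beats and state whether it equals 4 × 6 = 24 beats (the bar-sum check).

1) 0.0ms=0b +1512.605ms=3b
2) 1512.605ms=3b +1512.605ms=3b
3) 3025.21ms=6b +1512.605ms=3b
4) 4537.815ms=9b +1512.605ms=3b
5) 6050.42ms=12b +3025.21ms=6b
6) 9075.63ms=18b +3025.21ms=6b
Σ=24b of 24 (119bpm 6/8) — PASS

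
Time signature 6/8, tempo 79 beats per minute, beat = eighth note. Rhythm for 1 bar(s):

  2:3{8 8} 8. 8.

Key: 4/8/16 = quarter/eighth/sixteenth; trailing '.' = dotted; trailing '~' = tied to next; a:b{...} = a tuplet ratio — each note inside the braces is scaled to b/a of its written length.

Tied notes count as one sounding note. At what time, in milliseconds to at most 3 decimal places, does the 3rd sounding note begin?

note 3 onset = 3b = 2278.481ms

1. 0.0ms @ 0 + 1139.241ms (3/2)
2. 1139.241ms @ 3/2 + 1139.241ms (3/2)
3. 2278.481ms @ 3 + 1139.241ms (3/2)
4. 3417.722ms @ 9/2 + 1139.241ms (3/2)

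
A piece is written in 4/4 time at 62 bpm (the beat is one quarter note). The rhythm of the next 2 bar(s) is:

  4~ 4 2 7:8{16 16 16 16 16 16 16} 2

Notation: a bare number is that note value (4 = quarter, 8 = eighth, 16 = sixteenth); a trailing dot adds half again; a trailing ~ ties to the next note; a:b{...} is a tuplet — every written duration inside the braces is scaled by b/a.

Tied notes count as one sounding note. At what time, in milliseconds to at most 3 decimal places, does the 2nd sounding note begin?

1. 0.0ms @ 0 + 1935.484ms (2)
2. 1935.484ms @ 2 + 1935.484ms (2)
3. 3870.968ms @ 4 + 276.498ms (2/7)
4. 4147.465ms @ 30/7 + 276.498ms (2/7)
5. 4423.963ms @ 32/7 + 276.498ms (2/7)
6. 4700.461ms @ 34/7 + 276.498ms (2/7)
7. 4976.959ms @ 36/7 + 276.498ms (2/7)
8. 5253.456ms @ 38/7 + 276.498ms (2/7)
9. 5529.954ms @ 40/7 + 276.498ms (2/7)
10. 5806.452ms @ 6 + 1935.484ms (2)

note 2 onset = 2b = 1935.484ms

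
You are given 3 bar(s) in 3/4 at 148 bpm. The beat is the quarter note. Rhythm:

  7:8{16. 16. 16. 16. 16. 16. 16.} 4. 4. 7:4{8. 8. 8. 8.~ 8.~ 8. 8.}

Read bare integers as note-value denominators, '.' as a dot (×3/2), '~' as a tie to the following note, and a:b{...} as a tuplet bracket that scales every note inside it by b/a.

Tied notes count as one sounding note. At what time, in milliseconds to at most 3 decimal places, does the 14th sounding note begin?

1. 0.0ms @ 0 + 173.745ms (3/7)
2. 173.745ms @ 3/7 + 173.745ms (3/7)
3. 347.49ms @ 6/7 + 173.745ms (3/7)
4. 521.236ms @ 9/7 + 173.745ms (3/7)
5. 694.981ms @ 12/7 + 173.745ms (3/7)
6. 868.726ms @ 15/7 + 173.745ms (3/7)
7. 1042.471ms @ 18/7 + 173.745ms (3/7)
8. 1216.216ms @ 3 + 608.108ms (3/2)
9. 1824.324ms @ 9/2 + 608.108ms (3/2)
10. 2432.432ms @ 6 + 173.745ms (3/7)
11. 2606.178ms @ 45/7 + 173.745ms (3/7)
12. 2779.923ms @ 48/7 + 173.745ms (3/7)
13. 2953.668ms @ 51/7 + 521.236ms (9/7)
14. 3474.903ms @ 60/7 + 173.745ms (3/7)

note 14 onset = 60/7b = 3474.903ms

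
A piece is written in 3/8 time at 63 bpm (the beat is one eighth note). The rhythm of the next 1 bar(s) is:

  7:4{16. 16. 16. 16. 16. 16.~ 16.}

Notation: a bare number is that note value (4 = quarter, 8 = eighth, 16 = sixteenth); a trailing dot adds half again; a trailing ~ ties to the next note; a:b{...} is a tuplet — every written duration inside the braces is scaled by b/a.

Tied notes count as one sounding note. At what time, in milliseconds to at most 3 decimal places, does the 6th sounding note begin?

note 6 onset = 15/7b = 2040.816ms

1. 0.0ms @ 0 + 408.163ms (3/7)
2. 408.163ms @ 3/7 + 408.163ms (3/7)
3. 816.327ms @ 6/7 + 408.163ms (3/7)
4. 1224.49ms @ 9/7 + 408.163ms (3/7)
5. 1632.653ms @ 12/7 + 408.163ms (3/7)
6. 2040.816ms @ 15/7 + 816.327ms (6/7)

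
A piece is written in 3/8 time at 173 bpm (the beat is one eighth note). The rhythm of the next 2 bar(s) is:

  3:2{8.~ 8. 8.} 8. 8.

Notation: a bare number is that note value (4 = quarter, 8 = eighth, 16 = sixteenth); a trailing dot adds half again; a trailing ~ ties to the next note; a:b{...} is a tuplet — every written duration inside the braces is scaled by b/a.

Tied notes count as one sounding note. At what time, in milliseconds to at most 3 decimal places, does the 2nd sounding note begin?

1. 0.0ms @ 0 + 693.642ms (2)
2. 693.642ms @ 2 + 346.821ms (1)
3. 1040.462ms @ 3 + 520.231ms (3/2)
4. 1560.694ms @ 9/2 + 520.231ms (3/2)

note 2 onset = 2b = 693.642ms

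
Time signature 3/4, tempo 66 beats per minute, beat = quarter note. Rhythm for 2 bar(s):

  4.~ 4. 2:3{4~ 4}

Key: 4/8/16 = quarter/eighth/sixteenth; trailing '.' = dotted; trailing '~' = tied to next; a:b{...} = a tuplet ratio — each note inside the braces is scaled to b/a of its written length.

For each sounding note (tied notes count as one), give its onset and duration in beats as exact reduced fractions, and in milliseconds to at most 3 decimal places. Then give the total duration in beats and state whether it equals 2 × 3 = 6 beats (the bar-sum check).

1) 0.0ms=0b +2727.273ms=3b
2) 2727.273ms=3b +2727.273ms=3b
Σ=6b of 6 (66bpm 3/4) — PASS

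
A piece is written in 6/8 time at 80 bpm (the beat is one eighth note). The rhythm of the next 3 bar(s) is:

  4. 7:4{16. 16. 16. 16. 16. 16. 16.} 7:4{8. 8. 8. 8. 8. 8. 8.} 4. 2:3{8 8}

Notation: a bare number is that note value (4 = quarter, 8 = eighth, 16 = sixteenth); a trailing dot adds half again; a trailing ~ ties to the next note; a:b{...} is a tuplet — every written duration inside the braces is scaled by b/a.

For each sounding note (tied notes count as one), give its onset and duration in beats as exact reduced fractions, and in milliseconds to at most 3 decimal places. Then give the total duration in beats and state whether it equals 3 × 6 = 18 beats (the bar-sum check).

1) 0.0ms=0b +2250.0ms=3b
2) 2250.0ms=3b +321.429ms=3/7b
3) 2571.429ms=24/7b +321.429ms=3/7b
4) 2892.857ms=27/7b +321.429ms=3/7b
5) 3214.286ms=30/7b +321.429ms=3/7b
6) 3535.714ms=33/7b +321.429ms=3/7b
7) 3857.143ms=36/7b +321.429ms=3/7b
8) 4178.571ms=39/7b +321.429ms=3/7b
9) 4500.0ms=6b +642.857ms=6/7b
10) 5142.857ms=48/7b +642.857ms=6/7b
11) 5785.714ms=54/7b +642.857ms=6/7b
12) 6428.571ms=60/7b +642.857ms=6/7b
13) 7071.429ms=66/7b +642.857ms=6/7b
14) 7714.286ms=72/7b +642.857ms=6/7b
15) 8357.143ms=78/7b +642.857ms=6/7b
16) 9000.0ms=12b +2250.0ms=3b
17) 11250.0ms=15b +1125.0ms=3/2b
18) 12375.0ms=33/2b +1125.0ms=3/2b
Σ=18b of 18 (80bpm 6/8) — PASS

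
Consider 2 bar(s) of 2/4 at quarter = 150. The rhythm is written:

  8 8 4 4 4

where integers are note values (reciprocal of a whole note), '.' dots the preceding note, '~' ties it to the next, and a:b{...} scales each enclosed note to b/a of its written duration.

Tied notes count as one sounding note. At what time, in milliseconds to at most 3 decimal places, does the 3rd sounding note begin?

note 3 onset = 1b = 400.0ms

1. 0.0ms @ 0 + 200.0ms (1/2)
2. 200.0ms @ 1/2 + 200.0ms (1/2)
3. 400.0ms @ 1 + 400.0ms (1)
4. 800.0ms @ 2 + 400.0ms (1)
5. 1200.0ms @ 3 + 400.0ms (1)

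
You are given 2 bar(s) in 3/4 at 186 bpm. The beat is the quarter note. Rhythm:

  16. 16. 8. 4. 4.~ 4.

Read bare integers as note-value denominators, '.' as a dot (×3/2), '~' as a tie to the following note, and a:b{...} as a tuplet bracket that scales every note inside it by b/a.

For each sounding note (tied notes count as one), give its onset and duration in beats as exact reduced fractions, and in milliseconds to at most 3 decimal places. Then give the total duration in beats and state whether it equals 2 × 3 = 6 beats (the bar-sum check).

1) 0.0ms=0b +120.968ms=3/8b
2) 120.968ms=3/8b +120.968ms=3/8b
3) 241.935ms=3/4b +241.935ms=3/4b
4) 483.871ms=3/2b +483.871ms=3/2b
5) 967.742ms=3b +967.742ms=3b
Σ=6b of 6 (186bpm 3/4) — PASS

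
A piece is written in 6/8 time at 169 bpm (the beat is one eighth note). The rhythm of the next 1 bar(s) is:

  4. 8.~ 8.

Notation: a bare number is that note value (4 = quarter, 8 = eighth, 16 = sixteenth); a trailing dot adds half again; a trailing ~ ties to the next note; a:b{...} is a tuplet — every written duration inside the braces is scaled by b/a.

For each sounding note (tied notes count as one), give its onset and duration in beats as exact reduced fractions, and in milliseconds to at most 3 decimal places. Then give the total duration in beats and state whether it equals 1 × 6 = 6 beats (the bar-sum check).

1) 0.0ms=0b +1065.089ms=3b
2) 1065.089ms=3b +1065.089ms=3b
Σ=6b of 6 (169bpm 6/8) — PASS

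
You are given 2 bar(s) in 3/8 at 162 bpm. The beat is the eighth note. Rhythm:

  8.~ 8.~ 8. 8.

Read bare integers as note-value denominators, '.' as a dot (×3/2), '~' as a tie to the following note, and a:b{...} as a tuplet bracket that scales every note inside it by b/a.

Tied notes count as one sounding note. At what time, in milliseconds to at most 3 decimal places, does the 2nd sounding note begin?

1. 0.0ms @ 0 + 1666.667ms (9/2)
2. 1666.667ms @ 9/2 + 555.556ms (3/2)

note 2 onset = 9/2b = 1666.667ms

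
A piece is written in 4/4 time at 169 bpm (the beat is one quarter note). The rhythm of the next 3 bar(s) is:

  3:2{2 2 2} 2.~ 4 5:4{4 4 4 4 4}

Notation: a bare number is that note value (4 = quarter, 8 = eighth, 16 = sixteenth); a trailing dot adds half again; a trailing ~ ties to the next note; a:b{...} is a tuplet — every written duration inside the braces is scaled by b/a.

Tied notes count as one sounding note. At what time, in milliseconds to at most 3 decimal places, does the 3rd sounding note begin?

note 3 onset = 8/3b = 946.746ms

1. 0.0ms @ 0 + 473.373ms (4/3)
2. 473.373ms @ 4/3 + 473.373ms (4/3)
3. 946.746ms @ 8/3 + 473.373ms (4/3)
4. 1420.118ms @ 4 + 1420.118ms (4)
5. 2840.237ms @ 8 + 284.024ms (4/5)
6. 3124.26ms @ 44/5 + 284.024ms (4/5)
7. 3408.284ms @ 48/5 + 284.024ms (4/5)
8. 3692.308ms @ 52/5 + 284.024ms (4/5)
9. 3976.331ms @ 56/5 + 284.024ms (4/5)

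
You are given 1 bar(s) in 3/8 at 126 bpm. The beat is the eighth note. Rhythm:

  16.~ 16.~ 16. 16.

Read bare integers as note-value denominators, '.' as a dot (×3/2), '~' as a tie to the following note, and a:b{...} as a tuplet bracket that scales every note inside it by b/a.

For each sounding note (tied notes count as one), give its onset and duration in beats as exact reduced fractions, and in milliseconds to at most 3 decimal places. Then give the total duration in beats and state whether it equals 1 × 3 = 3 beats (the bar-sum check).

1) 0.0ms=0b +1071.429ms=9/4b
2) 1071.429ms=9/4b +357.143ms=3/4b
Σ=3b of 3 (126bpm 3/8) — PASS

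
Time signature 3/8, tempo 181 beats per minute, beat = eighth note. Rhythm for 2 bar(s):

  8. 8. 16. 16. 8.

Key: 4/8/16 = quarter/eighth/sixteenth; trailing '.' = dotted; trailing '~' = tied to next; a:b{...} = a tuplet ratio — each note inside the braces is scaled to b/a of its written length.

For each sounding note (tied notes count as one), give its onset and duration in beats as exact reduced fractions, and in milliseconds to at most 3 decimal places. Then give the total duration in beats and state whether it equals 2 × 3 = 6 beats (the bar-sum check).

1) 0.0ms=0b +497.238ms=3/2b
2) 497.238ms=3/2b +497.238ms=3/2b
3) 994.475ms=3b +248.619ms=3/4b
4) 1243.094ms=15/4b +248.619ms=3/4b
5) 1491.713ms=9/2b +497.238ms=3/2b
Σ=6b of 6 (181bpm 3/8) — PASS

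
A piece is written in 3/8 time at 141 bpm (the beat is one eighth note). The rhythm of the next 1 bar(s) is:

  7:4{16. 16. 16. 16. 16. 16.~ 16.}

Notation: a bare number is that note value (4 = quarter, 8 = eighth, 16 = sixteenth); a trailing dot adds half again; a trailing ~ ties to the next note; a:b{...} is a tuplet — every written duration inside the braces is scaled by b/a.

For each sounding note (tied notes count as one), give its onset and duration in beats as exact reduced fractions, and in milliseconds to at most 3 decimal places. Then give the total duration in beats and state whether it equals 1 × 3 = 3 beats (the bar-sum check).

1) 0.0ms=0b +182.371ms=3/7b
2) 182.371ms=3/7b +182.371ms=3/7b
3) 364.742ms=6/7b +182.371ms=3/7b
4) 547.112ms=9/7b +182.371ms=3/7b
5) 729.483ms=12/7b +182.371ms=3/7b
6) 911.854ms=15/7b +364.742ms=6/7b
Σ=3b of 3 (141bpm 3/8) — PASS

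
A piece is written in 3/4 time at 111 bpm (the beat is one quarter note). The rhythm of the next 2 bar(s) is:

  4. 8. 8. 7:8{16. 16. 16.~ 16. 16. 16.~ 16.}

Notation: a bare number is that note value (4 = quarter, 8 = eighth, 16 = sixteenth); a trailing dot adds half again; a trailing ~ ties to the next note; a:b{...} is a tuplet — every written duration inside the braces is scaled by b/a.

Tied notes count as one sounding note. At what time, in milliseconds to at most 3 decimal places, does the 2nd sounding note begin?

1. 0.0ms @ 0 + 810.811ms (3/2)
2. 810.811ms @ 3/2 + 405.405ms (3/4)
3. 1216.216ms @ 9/4 + 405.405ms (3/4)
4. 1621.622ms @ 3 + 231.66ms (3/7)
5. 1853.282ms @ 24/7 + 231.66ms (3/7)
6. 2084.942ms @ 27/7 + 463.32ms (6/7)
7. 2548.263ms @ 33/7 + 231.66ms (3/7)
8. 2779.923ms @ 36/7 + 463.32ms (6/7)

note 2 onset = 3/2b = 810.811ms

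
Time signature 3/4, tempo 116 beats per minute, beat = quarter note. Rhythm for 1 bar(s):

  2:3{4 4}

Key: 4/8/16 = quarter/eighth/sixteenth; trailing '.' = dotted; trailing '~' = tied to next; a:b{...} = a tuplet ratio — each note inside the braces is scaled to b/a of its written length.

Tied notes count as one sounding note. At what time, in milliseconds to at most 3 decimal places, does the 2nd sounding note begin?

note 2 onset = 3/2b = 775.862ms

1. 0.0ms @ 0 + 775.862ms (3/2)
2. 775.862ms @ 3/2 + 775.862ms (3/2)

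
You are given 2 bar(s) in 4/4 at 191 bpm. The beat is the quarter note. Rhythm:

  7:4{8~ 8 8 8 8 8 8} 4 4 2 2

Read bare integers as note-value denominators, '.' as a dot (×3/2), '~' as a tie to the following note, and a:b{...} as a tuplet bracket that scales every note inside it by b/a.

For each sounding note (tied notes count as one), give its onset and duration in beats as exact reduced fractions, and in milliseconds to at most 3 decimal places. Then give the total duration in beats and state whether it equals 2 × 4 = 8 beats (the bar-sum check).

1) 0.0ms=0b +179.506ms=4/7b
2) 179.506ms=4/7b +89.753ms=2/7b
3) 269.26ms=6/7b +89.753ms=2/7b
4) 359.013ms=8/7b +89.753ms=2/7b
5) 448.766ms=10/7b +89.753ms=2/7b
6) 538.519ms=12/7b +89.753ms=2/7b
7) 628.272ms=2b +314.136ms=1b
8) 942.408ms=3b +314.136ms=1b
9) 1256.545ms=4b +628.272ms=2b
10) 1884.817ms=6b +628.272ms=2b
Σ=8b of 8 (191bpm 4/4) — PASS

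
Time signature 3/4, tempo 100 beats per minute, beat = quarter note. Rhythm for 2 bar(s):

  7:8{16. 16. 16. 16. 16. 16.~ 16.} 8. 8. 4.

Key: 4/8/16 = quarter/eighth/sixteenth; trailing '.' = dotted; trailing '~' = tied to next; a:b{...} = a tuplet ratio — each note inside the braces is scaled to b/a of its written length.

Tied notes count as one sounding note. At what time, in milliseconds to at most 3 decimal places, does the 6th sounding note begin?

1. 0.0ms @ 0 + 257.143ms (3/7)
2. 257.143ms @ 3/7 + 257.143ms (3/7)
3. 514.286ms @ 6/7 + 257.143ms (3/7)
4. 771.429ms @ 9/7 + 257.143ms (3/7)
5. 1028.571ms @ 12/7 + 257.143ms (3/7)
6. 1285.714ms @ 15/7 + 514.286ms (6/7)
7. 1800.0ms @ 3 + 450.0ms (3/4)
8. 2250.0ms @ 15/4 + 450.0ms (3/4)
9. 2700.0ms @ 9/2 + 900.0ms (3/2)

note 6 onset = 15/7b = 1285.714ms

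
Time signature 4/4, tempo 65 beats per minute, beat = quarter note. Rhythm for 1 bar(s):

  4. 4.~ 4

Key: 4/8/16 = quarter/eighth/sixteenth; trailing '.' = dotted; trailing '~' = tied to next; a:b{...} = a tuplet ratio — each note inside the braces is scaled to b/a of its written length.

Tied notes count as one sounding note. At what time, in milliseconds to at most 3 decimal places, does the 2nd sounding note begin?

1. 0.0ms @ 0 + 1384.615ms (3/2)
2. 1384.615ms @ 3/2 + 2307.692ms (5/2)

note 2 onset = 3/2b = 1384.615ms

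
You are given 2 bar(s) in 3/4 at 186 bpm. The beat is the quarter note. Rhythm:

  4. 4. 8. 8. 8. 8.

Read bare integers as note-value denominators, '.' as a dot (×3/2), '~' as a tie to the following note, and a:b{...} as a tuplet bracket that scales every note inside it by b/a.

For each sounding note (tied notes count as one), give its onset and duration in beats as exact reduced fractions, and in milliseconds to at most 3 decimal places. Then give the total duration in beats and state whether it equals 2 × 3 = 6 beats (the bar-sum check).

1) 0.0ms=0b +483.871ms=3/2b
2) 483.871ms=3/2b +483.871ms=3/2b
3) 967.742ms=3b +241.935ms=3/4b
4) 1209.677ms=15/4b +241.935ms=3/4b
5) 1451.613ms=9/2b +241.935ms=3/4b
6) 1693.548ms=21/4b +241.935ms=3/4b
Σ=6b of 6 (186bpm 3/4) — PASS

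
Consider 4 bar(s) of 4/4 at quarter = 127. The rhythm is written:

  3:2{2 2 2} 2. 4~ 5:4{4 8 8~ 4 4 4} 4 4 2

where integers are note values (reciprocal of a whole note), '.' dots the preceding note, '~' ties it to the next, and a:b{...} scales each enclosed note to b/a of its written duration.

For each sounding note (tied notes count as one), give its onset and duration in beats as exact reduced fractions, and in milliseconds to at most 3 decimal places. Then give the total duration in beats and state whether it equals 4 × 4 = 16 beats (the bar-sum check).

1) 0.0ms=0b +629.921ms=4/3b
2) 629.921ms=4/3b +629.921ms=4/3b
3) 1259.843ms=8/3b +629.921ms=4/3b
4) 1889.764ms=4b +1417.323ms=3b
5) 3307.087ms=7b +850.394ms=9/5b
6) 4157.48ms=44/5b +188.976ms=2/5b
7) 4346.457ms=46/5b +566.929ms=6/5b
8) 4913.386ms=52/5b +377.953ms=4/5b
9) 5291.339ms=56/5b +377.953ms=4/5b
10) 5669.291ms=12b +472.441ms=1b
11) 6141.732ms=13b +472.441ms=1b
12) 6614.173ms=14b +944.882ms=2b
Σ=16b of 16 (127bpm 4/4) — PASS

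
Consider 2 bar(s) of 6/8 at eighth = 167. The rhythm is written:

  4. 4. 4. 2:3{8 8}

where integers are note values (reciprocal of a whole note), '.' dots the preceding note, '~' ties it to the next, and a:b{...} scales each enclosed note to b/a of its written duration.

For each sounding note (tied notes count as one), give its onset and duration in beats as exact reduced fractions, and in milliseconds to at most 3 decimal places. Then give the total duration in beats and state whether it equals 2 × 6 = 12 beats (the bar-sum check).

1) 0.0ms=0b +1077.844ms=3b
2) 1077.844ms=3b +1077.844ms=3b
3) 2155.689ms=6b +1077.844ms=3b
4) 3233.533ms=9b +538.922ms=3/2b
5) 3772.455ms=21/2b +538.922ms=3/2b
Σ=12b of 12 (167bpm 6/8) — PASS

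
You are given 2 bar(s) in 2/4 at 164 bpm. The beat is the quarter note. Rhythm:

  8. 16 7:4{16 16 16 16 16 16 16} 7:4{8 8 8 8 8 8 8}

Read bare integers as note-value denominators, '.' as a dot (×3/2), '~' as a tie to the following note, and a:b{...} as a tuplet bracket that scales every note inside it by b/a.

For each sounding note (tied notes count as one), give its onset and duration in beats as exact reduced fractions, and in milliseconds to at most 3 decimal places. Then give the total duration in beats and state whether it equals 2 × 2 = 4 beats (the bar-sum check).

1) 0.0ms=0b +274.39ms=3/4b
2) 274.39ms=3/4b +91.463ms=1/4b
3) 365.854ms=1b +52.265ms=1/7b
4) 418.118ms=8/7b +52.265ms=1/7b
5) 470.383ms=9/7b +52.265ms=1/7b
6) 522.648ms=10/7b +52.265ms=1/7b
7) 574.913ms=11/7b +52.265ms=1/7b
8) 627.178ms=12/7b +52.265ms=1/7b
9) 679.443ms=13/7b +52.265ms=1/7b
10) 731.707ms=2b +104.53ms=2/7b
11) 836.237ms=16/7b +104.53ms=2/7b
12) 940.767ms=18/7b +104.53ms=2/7b
13) 1045.296ms=20/7b +104.53ms=2/7b
14) 1149.826ms=22/7b +104.53ms=2/7b
15) 1254.355ms=24/7b +104.53ms=2/7b
16) 1358.885ms=26/7b +104.53ms=2/7b
Σ=4b of 4 (164bpm 2/4) — PASS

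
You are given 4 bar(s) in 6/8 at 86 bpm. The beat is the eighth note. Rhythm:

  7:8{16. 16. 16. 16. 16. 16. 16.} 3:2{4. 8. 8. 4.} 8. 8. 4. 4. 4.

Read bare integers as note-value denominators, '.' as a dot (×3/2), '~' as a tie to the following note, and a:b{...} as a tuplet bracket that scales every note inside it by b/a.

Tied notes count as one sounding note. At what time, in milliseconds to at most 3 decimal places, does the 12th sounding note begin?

note 12 onset = 12b = 8372.093ms

1. 0.0ms @ 0 + 598.007ms (6/7)
2. 598.007ms @ 6/7 + 598.007ms (6/7)
3. 1196.013ms @ 12/7 + 598.007ms (6/7)
4. 1794.02ms @ 18/7 + 598.007ms (6/7)
5. 2392.027ms @ 24/7 + 598.007ms (6/7)
6. 2990.033ms @ 30/7 + 598.007ms (6/7)
7. 3588.04ms @ 36/7 + 598.007ms (6/7)
8. 4186.047ms @ 6 + 1395.349ms (2)
9. 5581.395ms @ 8 + 697.674ms (1)
10. 6279.07ms @ 9 + 697.674ms (1)
11. 6976.744ms @ 10 + 1395.349ms (2)
12. 8372.093ms @ 12 + 1046.512ms (3/2)
13. 9418.605ms @ 27/2 + 1046.512ms (3/2)
14. 10465.116ms @ 15 + 2093.023ms (3)
15. 12558.14ms @ 18 + 2093.023ms (3)
16. 14651.163ms @ 21 + 2093.023ms (3)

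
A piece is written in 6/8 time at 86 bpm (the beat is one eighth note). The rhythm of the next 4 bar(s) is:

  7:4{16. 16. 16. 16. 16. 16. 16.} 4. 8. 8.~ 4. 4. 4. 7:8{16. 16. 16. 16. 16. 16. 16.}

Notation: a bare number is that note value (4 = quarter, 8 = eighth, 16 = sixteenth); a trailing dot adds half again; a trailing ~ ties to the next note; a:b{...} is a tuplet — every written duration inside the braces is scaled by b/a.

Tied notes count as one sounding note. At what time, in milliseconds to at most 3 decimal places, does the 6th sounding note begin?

1. 0.0ms @ 0 + 299.003ms (3/7)
2. 299.003ms @ 3/7 + 299.003ms (3/7)
3. 598.007ms @ 6/7 + 299.003ms (3/7)
4. 897.01ms @ 9/7 + 299.003ms (3/7)
5. 1196.013ms @ 12/7 + 299.003ms (3/7)
6. 1495.017ms @ 15/7 + 299.003ms (3/7)
7. 1794.02ms @ 18/7 + 299.003ms (3/7)
8. 2093.023ms @ 3 + 2093.023ms (3)
9. 4186.047ms @ 6 + 1046.512ms (3/2)
10. 5232.558ms @ 15/2 + 3139.535ms (9/2)
11. 8372.093ms @ 12 + 2093.023ms (3)
12. 10465.116ms @ 15 + 2093.023ms (3)
13. 12558.14ms @ 18 + 598.007ms (6/7)
14. 13156.146ms @ 132/7 + 598.007ms (6/7)
15. 13754.153ms @ 138/7 + 598.007ms (6/7)
16. 14352.159ms @ 144/7 + 598.007ms (6/7)
17. 14950.166ms @ 150/7 + 598.007ms (6/7)
18. 15548.173ms @ 156/7 + 598.007ms (6/7)
19. 16146.179ms @ 162/7 + 598.007ms (6/7)

note 6 onset = 15/7b = 1495.017ms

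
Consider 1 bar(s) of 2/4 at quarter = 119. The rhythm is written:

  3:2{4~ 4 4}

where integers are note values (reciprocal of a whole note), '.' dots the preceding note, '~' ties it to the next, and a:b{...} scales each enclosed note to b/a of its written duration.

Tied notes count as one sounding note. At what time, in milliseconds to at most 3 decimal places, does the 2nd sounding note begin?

1. 0.0ms @ 0 + 672.269ms (4/3)
2. 672.269ms @ 4/3 + 336.134ms (2/3)

note 2 onset = 4/3b = 672.269ms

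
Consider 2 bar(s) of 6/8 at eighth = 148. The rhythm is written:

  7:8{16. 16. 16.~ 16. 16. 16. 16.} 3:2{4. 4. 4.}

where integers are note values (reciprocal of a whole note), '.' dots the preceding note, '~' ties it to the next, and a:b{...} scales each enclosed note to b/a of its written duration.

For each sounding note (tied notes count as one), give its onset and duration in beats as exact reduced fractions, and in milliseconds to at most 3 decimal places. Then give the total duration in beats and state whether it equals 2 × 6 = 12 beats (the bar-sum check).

1) 0.0ms=0b +347.49ms=6/7b
2) 347.49ms=6/7b +347.49ms=6/7b
3) 694.981ms=12/7b +694.981ms=12/7b
4) 1389.961ms=24/7b +347.49ms=6/7b
5) 1737.452ms=30/7b +347.49ms=6/7b
6) 2084.942ms=36/7b +347.49ms=6/7b
7) 2432.432ms=6b +810.811ms=2b
8) 3243.243ms=8b +810.811ms=2b
9) 4054.054ms=10b +810.811ms=2b
Σ=12b of 12 (148bpm 6/8) — PASS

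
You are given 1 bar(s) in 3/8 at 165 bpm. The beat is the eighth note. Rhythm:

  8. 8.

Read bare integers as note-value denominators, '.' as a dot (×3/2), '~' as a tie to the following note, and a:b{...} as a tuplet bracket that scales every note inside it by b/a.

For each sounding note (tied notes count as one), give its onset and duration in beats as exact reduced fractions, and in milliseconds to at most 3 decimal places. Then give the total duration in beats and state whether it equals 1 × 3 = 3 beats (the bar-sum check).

1) 0.0ms=0b +545.455ms=3/2b
2) 545.455ms=3/2b +545.455ms=3/2b
Σ=3b of 3 (165bpm 3/8) — PASS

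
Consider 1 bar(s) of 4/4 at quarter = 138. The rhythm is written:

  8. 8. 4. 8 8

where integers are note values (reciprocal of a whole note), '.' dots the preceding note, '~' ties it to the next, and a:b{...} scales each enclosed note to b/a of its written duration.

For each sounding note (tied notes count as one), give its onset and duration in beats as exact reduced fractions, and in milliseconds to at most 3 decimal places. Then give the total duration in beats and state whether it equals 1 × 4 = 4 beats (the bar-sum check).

1) 0.0ms=0b +326.087ms=3/4b
2) 326.087ms=3/4b +326.087ms=3/4b
3) 652.174ms=3/2b +652.174ms=3/2b
4) 1304.348ms=3b +217.391ms=1/2b
5) 1521.739ms=7/2b +217.391ms=1/2b
Σ=4b of 4 (138bpm 4/4) — PASS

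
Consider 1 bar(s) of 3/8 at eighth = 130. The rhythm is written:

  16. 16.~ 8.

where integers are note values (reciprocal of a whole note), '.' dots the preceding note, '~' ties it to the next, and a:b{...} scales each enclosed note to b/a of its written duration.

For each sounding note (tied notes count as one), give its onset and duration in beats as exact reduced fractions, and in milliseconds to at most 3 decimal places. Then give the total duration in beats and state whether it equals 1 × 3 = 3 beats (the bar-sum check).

1) 0.0ms=0b +346.154ms=3/4b
2) 346.154ms=3/4b +1038.462ms=9/4b
Σ=3b of 3 (130bpm 3/8) — PASS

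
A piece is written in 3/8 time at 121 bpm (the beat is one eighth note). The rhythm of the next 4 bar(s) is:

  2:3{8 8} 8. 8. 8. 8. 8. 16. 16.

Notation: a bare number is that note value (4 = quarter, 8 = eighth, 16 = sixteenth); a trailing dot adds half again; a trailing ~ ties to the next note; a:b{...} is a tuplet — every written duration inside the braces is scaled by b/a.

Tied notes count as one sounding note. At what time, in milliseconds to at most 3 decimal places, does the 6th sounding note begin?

note 6 onset = 15/2b = 3719.008ms

1. 0.0ms @ 0 + 743.802ms (3/2)
2. 743.802ms @ 3/2 + 743.802ms (3/2)
3. 1487.603ms @ 3 + 743.802ms (3/2)
4. 2231.405ms @ 9/2 + 743.802ms (3/2)
5. 2975.207ms @ 6 + 743.802ms (3/2)
6. 3719.008ms @ 15/2 + 743.802ms (3/2)
7. 4462.81ms @ 9 + 743.802ms (3/2)
8. 5206.612ms @ 21/2 + 371.901ms (3/4)
9. 5578.512ms @ 45/4 + 371.901ms (3/4)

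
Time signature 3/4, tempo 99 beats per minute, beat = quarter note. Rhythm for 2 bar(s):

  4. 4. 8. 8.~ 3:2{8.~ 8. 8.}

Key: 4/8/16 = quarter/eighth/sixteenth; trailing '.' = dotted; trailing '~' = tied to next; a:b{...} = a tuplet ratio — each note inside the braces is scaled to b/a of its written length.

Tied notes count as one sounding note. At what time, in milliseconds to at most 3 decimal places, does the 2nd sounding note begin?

note 2 onset = 3/2b = 909.091ms

1. 0.0ms @ 0 + 909.091ms (3/2)
2. 909.091ms @ 3/2 + 909.091ms (3/2)
3. 1818.182ms @ 3 + 454.545ms (3/4)
4. 2272.727ms @ 15/4 + 1060.606ms (7/4)
5. 3333.333ms @ 11/2 + 303.03ms (1/2)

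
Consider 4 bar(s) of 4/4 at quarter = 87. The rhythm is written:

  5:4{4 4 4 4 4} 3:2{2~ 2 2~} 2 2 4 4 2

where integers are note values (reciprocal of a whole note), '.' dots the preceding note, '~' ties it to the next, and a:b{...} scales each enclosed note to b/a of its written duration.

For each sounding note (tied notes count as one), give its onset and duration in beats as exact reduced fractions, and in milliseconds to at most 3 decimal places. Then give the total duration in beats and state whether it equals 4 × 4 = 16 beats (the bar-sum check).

1) 0.0ms=0b +551.724ms=4/5b
2) 551.724ms=4/5b +551.724ms=4/5b
3) 1103.448ms=8/5b +551.724ms=4/5b
4) 1655.172ms=12/5b +551.724ms=4/5b
5) 2206.897ms=16/5b +551.724ms=4/5b
6) 2758.621ms=4b +1839.08ms=8/3b
7) 4597.701ms=20/3b +2298.851ms=10/3b
8) 6896.552ms=10b +1379.31ms=2b
9) 8275.862ms=12b +689.655ms=1b
10) 8965.517ms=13b +689.655ms=1b
11) 9655.172ms=14b +1379.31ms=2b
Σ=16b of 16 (87bpm 4/4) — PASS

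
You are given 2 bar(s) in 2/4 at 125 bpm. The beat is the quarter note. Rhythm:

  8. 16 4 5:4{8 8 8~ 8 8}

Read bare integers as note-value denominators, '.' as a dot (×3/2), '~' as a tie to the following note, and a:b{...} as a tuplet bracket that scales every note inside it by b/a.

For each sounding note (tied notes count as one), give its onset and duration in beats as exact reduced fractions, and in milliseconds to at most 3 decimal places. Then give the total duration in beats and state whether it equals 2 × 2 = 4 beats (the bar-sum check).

1) 0.0ms=0b +360.0ms=3/4b
2) 360.0ms=3/4b +120.0ms=1/4b
3) 480.0ms=1b +480.0ms=1b
4) 960.0ms=2b +192.0ms=2/5b
5) 1152.0ms=12/5b +192.0ms=2/5b
6) 1344.0ms=14/5b +384.0ms=4/5b
7) 1728.0ms=18/5b +192.0ms=2/5b
Σ=4b of 4 (125bpm 2/4) — PASS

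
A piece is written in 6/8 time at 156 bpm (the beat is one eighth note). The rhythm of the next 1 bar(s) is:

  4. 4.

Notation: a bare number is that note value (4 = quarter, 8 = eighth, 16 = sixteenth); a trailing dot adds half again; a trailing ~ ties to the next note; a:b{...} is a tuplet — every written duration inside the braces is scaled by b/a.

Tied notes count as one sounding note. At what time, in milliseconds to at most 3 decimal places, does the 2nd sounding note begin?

note 2 onset = 3b = 1153.846ms

1. 0.0ms @ 0 + 1153.846ms (3)
2. 1153.846ms @ 3 + 1153.846ms (3)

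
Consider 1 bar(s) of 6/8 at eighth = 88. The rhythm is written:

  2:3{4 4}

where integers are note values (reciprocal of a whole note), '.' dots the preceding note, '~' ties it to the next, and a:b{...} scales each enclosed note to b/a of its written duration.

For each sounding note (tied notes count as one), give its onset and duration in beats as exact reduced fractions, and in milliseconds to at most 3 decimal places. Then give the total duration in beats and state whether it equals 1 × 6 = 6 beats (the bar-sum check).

1) 0.0ms=0b +2045.455ms=3b
2) 2045.455ms=3b +2045.455ms=3b
Σ=6b of 6 (88bpm 6/8) — PASS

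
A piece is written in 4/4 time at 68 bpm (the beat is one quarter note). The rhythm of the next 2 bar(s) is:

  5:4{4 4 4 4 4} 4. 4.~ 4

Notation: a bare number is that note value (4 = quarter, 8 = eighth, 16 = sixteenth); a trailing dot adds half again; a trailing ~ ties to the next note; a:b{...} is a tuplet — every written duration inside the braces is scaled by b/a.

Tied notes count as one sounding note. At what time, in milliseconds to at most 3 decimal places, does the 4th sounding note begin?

1. 0.0ms @ 0 + 705.882ms (4/5)
2. 705.882ms @ 4/5 + 705.882ms (4/5)
3. 1411.765ms @ 8/5 + 705.882ms (4/5)
4. 2117.647ms @ 12/5 + 705.882ms (4/5)
5. 2823.529ms @ 16/5 + 705.882ms (4/5)
6. 3529.412ms @ 4 + 1323.529ms (3/2)
7. 4852.941ms @ 11/2 + 2205.882ms (5/2)

note 4 onset = 12/5b = 2117.647ms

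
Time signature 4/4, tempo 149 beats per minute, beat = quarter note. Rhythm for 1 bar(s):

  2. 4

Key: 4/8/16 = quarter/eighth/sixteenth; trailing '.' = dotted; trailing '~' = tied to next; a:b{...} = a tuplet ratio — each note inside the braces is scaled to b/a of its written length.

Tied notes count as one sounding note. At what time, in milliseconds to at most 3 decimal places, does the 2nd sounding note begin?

note 2 onset = 3b = 1208.054ms

1. 0.0ms @ 0 + 1208.054ms (3)
2. 1208.054ms @ 3 + 402.685ms (1)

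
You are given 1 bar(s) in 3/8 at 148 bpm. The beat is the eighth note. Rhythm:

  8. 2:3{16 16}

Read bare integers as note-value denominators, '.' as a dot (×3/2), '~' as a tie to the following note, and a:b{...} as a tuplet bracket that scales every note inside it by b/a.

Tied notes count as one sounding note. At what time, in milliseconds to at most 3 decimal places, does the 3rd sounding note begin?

1. 0.0ms @ 0 + 608.108ms (3/2)
2. 608.108ms @ 3/2 + 304.054ms (3/4)
3. 912.162ms @ 9/4 + 304.054ms (3/4)

note 3 onset = 9/4b = 912.162ms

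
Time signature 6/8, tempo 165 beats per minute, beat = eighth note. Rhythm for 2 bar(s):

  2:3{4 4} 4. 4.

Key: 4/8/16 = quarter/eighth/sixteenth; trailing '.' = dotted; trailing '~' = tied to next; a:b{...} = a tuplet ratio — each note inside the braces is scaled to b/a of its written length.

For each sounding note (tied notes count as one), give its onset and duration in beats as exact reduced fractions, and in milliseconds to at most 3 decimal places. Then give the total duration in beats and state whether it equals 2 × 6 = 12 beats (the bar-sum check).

1) 0.0ms=0b +1090.909ms=3b
2) 1090.909ms=3b +1090.909ms=3b
3) 2181.818ms=6b +1090.909ms=3b
4) 3272.727ms=9b +1090.909ms=3b
Σ=12b of 12 (165bpm 6/8) — PASS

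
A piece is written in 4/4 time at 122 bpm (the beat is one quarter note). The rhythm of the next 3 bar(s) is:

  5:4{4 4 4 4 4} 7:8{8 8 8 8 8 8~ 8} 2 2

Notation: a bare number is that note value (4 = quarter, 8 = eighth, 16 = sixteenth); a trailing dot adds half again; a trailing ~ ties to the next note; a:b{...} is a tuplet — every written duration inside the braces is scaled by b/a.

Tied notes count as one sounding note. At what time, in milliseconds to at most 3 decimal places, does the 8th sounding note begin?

1. 0.0ms @ 0 + 393.443ms (4/5)
2. 393.443ms @ 4/5 + 393.443ms (4/5)
3. 786.885ms @ 8/5 + 393.443ms (4/5)
4. 1180.328ms @ 12/5 + 393.443ms (4/5)
5. 1573.77ms @ 16/5 + 393.443ms (4/5)
6. 1967.213ms @ 4 + 281.03ms (4/7)
7. 2248.244ms @ 32/7 + 281.03ms (4/7)
8. 2529.274ms @ 36/7 + 281.03ms (4/7)
9. 2810.304ms @ 40/7 + 281.03ms (4/7)
10. 3091.335ms @ 44/7 + 281.03ms (4/7)
11. 3372.365ms @ 48/7 + 562.061ms (8/7)
12. 3934.426ms @ 8 + 983.607ms (2)
13. 4918.033ms @ 10 + 983.607ms (2)

note 8 onset = 36/7b = 2529.274ms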